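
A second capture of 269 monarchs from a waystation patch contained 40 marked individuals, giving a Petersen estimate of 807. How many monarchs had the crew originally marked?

M = 120

From N = M·C/R: M = N·R / C = 807·40 / 269 = 32280 / 269 = 120.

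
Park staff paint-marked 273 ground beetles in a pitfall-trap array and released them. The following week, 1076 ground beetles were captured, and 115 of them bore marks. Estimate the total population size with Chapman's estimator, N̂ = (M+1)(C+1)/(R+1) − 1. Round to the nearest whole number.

N̂ = (273+1)(1076+1)/(115+1) − 1 = 274·1077/116 − 1
= 295098/116 − 1 ≈ 2543.9 − 1 ≈ 2542.9 → 2543

N ≈ 2543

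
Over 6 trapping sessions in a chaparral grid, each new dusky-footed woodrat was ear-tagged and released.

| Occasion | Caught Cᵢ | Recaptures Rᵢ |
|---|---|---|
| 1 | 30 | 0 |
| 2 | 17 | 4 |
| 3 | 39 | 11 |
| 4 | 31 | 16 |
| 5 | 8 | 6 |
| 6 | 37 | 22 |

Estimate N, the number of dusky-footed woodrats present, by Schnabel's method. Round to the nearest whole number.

Marked at large before each occasion: Mᵢ = Σⱼ<ᵢ (Cⱼ − Rⱼ) → M1=0, M2=30, M3=43, M4=71, M5=86, M6=88
Σ MᵢCᵢ = 0·30 + 30·17 + 43·39 + 71·31 + 86·8 + 88·37 = 0 + 510 + 1677 + 2201 + 688 + 3256 = 8332
Σ Rᵢ = 0 + 4 + 11 + 16 + 6 + 22 = 59
N̂ = 8332 / 59 ≈ 141.2 → 141

N ≈ 141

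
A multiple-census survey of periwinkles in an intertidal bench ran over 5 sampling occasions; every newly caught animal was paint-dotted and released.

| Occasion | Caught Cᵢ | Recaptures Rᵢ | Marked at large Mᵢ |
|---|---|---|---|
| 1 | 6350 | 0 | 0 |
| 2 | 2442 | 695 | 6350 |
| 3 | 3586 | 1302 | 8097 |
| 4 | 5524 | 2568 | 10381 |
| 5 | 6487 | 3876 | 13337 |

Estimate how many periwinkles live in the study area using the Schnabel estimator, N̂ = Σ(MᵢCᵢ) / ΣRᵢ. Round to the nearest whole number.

Σ MᵢCᵢ = 0·6350 + 6350·2442 + 8097·3586 + 10381·5524 + 13337·6487 = 0 + 15506700 + 29035842 + 57344644 + 86517119 = 188404305
Σ Rᵢ = 0 + 695 + 1302 + 2568 + 3876 = 8441
N̂ = 188404305 / 8441 ≈ 22320.1 → 22320

N ≈ 22,320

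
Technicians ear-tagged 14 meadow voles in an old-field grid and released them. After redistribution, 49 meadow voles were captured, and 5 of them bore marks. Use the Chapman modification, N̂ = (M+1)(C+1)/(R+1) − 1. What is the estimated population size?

N̂ = (14+1)(49+1)/(5+1) − 1 = 15·50/6 − 1
= 750/6 − 1 = 125 − 1 = 124

N = 124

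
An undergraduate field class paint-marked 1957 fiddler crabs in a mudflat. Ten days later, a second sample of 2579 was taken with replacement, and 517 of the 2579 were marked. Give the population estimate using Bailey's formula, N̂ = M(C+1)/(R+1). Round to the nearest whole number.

N ≈ 9747

N̂ = 1957·(2579+1)/(517+1) = 1957·2580/518 = 5049060/518 ≈ 9747.2 → 9747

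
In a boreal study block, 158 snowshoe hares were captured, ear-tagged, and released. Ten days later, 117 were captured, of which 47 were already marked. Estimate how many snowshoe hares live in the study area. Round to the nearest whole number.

If marked individuals mix randomly, R/C ≈ M/N, giving N ≈ M·C/R.
N = (158 × 117) / 47 = 18486 / 47 ≈ 393.3 → 393

N ≈ 393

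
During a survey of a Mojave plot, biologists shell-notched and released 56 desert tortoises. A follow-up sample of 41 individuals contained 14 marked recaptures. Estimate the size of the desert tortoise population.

N = (56 × 41) / 14 = 2296 / 14 = 164

N = 164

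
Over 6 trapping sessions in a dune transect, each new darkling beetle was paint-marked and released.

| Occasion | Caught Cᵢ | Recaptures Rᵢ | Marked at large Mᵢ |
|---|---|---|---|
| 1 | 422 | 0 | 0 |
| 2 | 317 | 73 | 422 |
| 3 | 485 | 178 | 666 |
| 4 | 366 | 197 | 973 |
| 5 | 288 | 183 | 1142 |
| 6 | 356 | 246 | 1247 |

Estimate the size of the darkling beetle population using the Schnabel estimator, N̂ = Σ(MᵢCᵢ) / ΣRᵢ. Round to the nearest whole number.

N ≈ 1808

Σ MᵢCᵢ = 0·422 + 422·317 + 666·485 + 973·366 + 1142·288 + 1247·356 = 0 + 133774 + 323010 + 356118 + 328896 + 443932 = 1585730
Σ Rᵢ = 0 + 73 + 178 + 197 + 183 + 246 = 877
N̂ = 1585730 / 877 ≈ 1808.1 → 1808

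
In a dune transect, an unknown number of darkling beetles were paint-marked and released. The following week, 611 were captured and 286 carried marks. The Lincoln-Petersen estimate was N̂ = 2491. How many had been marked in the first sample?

From N = M·C/R: M = N·R / C = 2491·286 / 611 = 712426 / 611 = 1166.

M = 1166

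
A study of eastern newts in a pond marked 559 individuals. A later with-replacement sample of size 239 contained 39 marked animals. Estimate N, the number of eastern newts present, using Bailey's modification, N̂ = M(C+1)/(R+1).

N̂ = 559·(239+1)/(39+1) = 559·240/40 = 134160/40 = 3354

N = 3354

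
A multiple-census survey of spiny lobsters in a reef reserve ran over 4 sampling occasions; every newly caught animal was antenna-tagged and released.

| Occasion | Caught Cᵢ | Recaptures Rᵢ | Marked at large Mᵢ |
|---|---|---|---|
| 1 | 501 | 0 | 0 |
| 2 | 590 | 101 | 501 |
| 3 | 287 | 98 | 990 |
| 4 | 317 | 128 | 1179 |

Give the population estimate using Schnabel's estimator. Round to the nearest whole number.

N ≈ 2916

Σ MᵢCᵢ = 0·501 + 501·590 + 990·287 + 1179·317 = 0 + 295590 + 284130 + 373743 = 953463
Σ Rᵢ = 0 + 101 + 98 + 128 = 327
N̂ = 953463 / 327 ≈ 2915.8 → 2916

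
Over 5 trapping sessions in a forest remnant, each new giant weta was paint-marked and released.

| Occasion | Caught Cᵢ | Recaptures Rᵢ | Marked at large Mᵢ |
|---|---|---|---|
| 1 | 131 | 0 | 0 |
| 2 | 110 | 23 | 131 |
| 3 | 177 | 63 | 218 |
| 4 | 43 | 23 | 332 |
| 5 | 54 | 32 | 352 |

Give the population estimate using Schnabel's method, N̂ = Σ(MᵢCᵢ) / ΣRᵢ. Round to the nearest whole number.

Σ MᵢCᵢ = 0·131 + 131·110 + 218·177 + 332·43 + 352·54 = 0 + 14410 + 38586 + 14276 + 19008 = 86280
Σ Rᵢ = 0 + 23 + 63 + 23 + 32 = 141
N̂ = 86280 / 141 ≈ 611.9 → 612

N ≈ 612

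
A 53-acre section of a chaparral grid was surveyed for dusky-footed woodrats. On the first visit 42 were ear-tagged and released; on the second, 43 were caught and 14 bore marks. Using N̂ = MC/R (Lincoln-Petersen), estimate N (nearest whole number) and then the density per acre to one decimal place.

N̂ = 42·43/14 = 1806/14 = 129
Density = N̂ / area = 129 / 53 ≈ 2.43 → 2.4 per acre

density ≈ 2.4 dusky-footed woodrats per acre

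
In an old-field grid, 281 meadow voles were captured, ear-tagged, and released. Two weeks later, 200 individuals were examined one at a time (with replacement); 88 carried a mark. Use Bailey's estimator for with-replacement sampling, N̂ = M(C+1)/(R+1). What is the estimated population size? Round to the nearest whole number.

N̂ = 281·(200+1)/(88+1) = 281·201/89 = 56481/89 ≈ 634.6 → 635

N ≈ 635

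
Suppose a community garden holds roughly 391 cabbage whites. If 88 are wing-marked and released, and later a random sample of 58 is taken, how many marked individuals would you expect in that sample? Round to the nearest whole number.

expected recaptures ≈ 13

Expected recaptures E[R] = M·C / N.
E[R] = 88 × 58 / 391 = 5104 / 391 ≈ 13.1 → 13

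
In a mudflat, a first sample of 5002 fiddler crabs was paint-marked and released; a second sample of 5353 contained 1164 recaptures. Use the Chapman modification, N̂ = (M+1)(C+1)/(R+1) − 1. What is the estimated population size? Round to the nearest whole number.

N̂ = (5002+1)(5353+1)/(1164+1) − 1 = 5003·5354/1165 − 1
= 26786062/1165 − 1 ≈ 22992.3 − 1 ≈ 22991.3 → 22991

N ≈ 22,991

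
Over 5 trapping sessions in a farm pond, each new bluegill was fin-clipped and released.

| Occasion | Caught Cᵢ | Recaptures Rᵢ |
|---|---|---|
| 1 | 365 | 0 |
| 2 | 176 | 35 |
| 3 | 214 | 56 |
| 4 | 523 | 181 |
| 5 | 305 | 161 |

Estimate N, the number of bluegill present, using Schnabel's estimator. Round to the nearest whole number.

N ≈ 1909

Marked at large before each occasion: Mᵢ = Σⱼ<ᵢ (Cⱼ − Rⱼ) → M1=0, M2=365, M3=506, M4=664, M5=1006
Σ MᵢCᵢ = 0·365 + 365·176 + 506·214 + 664·523 + 1006·305 = 0 + 64240 + 108284 + 347272 + 306830 = 826626
Σ Rᵢ = 0 + 35 + 56 + 181 + 161 = 433
N̂ = 826626 / 433 ≈ 1909.1 → 1909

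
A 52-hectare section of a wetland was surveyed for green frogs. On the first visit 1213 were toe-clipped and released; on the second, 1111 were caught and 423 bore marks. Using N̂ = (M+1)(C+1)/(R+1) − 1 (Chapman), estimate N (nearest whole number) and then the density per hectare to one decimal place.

N̂ = 1214·1112/424 − 1 = 1349968/424 − 1 ≈ 3182.9 → 3183
Density = N̂ / area = 3183 / 52 ≈ 61.21 → 61.2 per hectare

density ≈ 61.2 green frogs per hectare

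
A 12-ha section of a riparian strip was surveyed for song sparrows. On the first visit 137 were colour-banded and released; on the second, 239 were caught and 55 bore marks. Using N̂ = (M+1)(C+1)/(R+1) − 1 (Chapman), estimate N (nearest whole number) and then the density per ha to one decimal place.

N̂ = 138·240/56 − 1 = 33120/56 − 1 ≈ 590.4 → 590
Density = N̂ / area = 590 / 12 ≈ 49.17 → 49.2 per ha

density ≈ 49.2 song sparrows per ha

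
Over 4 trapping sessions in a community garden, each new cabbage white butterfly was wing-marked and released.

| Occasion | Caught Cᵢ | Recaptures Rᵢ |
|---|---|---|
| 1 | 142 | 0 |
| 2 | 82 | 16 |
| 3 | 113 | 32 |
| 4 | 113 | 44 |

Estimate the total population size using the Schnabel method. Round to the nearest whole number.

Marked at large before each occasion: Mᵢ = Σⱼ<ᵢ (Cⱼ − Rⱼ) → M1=0, M2=142, M3=208, M4=289
Σ MᵢCᵢ = 0·142 + 142·82 + 208·113 + 289·113 = 0 + 11644 + 23504 + 32657 = 67805
Σ Rᵢ = 0 + 16 + 32 + 44 = 92
N̂ = 67805 / 92 ≈ 737.0 → 737

N ≈ 737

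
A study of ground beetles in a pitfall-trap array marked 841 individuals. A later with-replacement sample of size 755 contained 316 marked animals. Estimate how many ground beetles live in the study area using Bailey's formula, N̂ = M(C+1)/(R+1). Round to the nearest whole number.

N ≈ 2006

N̂ = 841·(755+1)/(316+1) = 841·756/317 = 635796/317 ≈ 2005.7 → 2006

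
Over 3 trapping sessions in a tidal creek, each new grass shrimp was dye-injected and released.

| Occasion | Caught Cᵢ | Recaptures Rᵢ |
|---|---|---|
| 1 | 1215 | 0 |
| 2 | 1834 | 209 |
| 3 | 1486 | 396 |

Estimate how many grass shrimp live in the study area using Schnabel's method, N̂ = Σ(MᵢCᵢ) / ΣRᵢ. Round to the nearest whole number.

N ≈ 10,659

Marked at large before each occasion: Mᵢ = Σⱼ<ᵢ (Cⱼ − Rⱼ) → M1=0, M2=1215, M3=2840
Σ MᵢCᵢ = 0·1215 + 1215·1834 + 2840·1486 = 0 + 2228310 + 4220240 = 6448550
Σ Rᵢ = 0 + 209 + 396 = 605
N̂ = 6448550 / 605 ≈ 10658.8 → 10659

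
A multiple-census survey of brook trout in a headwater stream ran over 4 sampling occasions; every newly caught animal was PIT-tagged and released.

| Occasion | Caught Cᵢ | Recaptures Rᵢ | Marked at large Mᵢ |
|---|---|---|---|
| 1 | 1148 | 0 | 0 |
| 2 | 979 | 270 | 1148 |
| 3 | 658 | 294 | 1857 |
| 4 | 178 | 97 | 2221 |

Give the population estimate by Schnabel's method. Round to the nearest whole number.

N ≈ 4147

Σ MᵢCᵢ = 0·1148 + 1148·979 + 1857·658 + 2221·178 = 0 + 1123892 + 1221906 + 395338 = 2741136
Σ Rᵢ = 0 + 270 + 294 + 97 = 661
N̂ = 2741136 / 661 ≈ 4147.0 → 4147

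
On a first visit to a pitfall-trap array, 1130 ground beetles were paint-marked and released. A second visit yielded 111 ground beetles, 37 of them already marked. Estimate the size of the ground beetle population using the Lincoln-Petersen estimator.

N = (1130 × 111) / 37 = 125430 / 37 = 3390

N = 3390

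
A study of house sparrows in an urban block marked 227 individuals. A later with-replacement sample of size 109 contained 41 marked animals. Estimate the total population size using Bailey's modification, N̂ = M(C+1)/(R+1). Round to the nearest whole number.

N ≈ 595

N̂ = 227·(109+1)/(41+1) = 227·110/42 = 24970/42 ≈ 594.5 → 595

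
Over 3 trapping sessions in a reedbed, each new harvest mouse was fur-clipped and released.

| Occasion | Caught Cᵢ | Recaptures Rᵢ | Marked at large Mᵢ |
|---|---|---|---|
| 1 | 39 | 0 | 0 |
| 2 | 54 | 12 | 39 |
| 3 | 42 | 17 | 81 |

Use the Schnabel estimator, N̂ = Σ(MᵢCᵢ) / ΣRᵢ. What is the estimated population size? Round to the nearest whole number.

N ≈ 190

Σ MᵢCᵢ = 0·39 + 39·54 + 81·42 = 0 + 2106 + 3402 = 5508
Σ Rᵢ = 0 + 12 + 17 = 29
N̂ = 5508 / 29 ≈ 189.9 → 190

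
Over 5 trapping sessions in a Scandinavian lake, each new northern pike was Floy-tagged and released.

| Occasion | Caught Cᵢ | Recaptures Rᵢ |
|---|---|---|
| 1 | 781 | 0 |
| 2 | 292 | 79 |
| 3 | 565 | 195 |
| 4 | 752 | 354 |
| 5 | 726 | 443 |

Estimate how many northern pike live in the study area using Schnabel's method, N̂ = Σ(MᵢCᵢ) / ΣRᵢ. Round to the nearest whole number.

Marked at large before each occasion: Mᵢ = Σⱼ<ᵢ (Cⱼ − Rⱼ) → M1=0, M2=781, M3=994, M4=1364, M5=1762
Σ MᵢCᵢ = 0·781 + 781·292 + 994·565 + 1364·752 + 1762·726 = 0 + 228052 + 561610 + 1025728 + 1279212 = 3094602
Σ Rᵢ = 0 + 79 + 195 + 354 + 443 = 1071
N̂ = 3094602 / 1071 ≈ 2889.45 → 2889

N ≈ 2889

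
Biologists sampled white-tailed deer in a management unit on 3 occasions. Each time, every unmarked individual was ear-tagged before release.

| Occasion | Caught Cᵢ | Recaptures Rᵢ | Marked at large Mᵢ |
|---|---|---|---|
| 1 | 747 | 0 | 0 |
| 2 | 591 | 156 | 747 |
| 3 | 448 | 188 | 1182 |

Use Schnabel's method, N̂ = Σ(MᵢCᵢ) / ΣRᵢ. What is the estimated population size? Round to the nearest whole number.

Σ MᵢCᵢ = 0·747 + 747·591 + 1182·448 = 0 + 441477 + 529536 = 971013
Σ Rᵢ = 0 + 156 + 188 = 344
N̂ = 971013 / 344 ≈ 2822.7 → 2823

N ≈ 2823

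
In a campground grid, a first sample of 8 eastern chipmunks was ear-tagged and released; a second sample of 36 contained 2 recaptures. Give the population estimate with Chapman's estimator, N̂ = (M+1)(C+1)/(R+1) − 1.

N = 110

N̂ = (8+1)(36+1)/(2+1) − 1 = 9·37/3 − 1
= 333/3 − 1 = 111 − 1 = 110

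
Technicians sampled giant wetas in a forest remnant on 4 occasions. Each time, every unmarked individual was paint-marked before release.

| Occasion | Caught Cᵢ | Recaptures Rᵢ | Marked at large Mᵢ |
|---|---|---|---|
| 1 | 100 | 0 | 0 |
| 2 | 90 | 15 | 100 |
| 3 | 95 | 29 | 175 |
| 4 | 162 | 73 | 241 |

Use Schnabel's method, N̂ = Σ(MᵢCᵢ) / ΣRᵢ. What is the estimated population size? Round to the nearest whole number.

Σ MᵢCᵢ = 0·100 + 100·90 + 175·95 + 241·162 = 0 + 9000 + 16625 + 39042 = 64667
Σ Rᵢ = 0 + 15 + 29 + 73 = 117
N̂ = 64667 / 117 ≈ 552.7 → 553

N ≈ 553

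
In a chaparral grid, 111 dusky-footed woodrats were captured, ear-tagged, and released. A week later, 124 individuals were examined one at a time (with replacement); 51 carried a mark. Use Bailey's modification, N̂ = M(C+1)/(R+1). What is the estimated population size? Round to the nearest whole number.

N̂ = 111·(124+1)/(51+1) = 111·125/52 = 13875/52 ≈ 266.8 → 267

N ≈ 267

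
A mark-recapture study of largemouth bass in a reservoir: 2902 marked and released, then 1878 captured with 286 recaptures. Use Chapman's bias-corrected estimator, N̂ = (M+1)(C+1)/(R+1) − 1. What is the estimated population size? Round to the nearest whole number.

N ≈ 19,005

N̂ = (2902+1)(1878+1)/(286+1) − 1 = 2903·1879/287 − 1
= 5454737/287 − 1 ≈ 19006.1 − 1 ≈ 19005.1 → 19005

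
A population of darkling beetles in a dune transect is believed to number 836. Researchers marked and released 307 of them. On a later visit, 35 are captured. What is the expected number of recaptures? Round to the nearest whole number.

Expected recaptures E[R] = M·C / N.
E[R] = 307 × 35 / 836 = 10745 / 836 ≈ 12.9 → 13

expected recaptures ≈ 13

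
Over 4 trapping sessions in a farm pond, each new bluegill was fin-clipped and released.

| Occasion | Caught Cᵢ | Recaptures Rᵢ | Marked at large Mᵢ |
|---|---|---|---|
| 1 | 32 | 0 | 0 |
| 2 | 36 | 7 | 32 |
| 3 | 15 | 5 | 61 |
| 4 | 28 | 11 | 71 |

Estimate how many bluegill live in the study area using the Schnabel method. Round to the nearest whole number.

Σ MᵢCᵢ = 0·32 + 32·36 + 61·15 + 71·28 = 0 + 1152 + 915 + 1988 = 4055
Σ Rᵢ = 0 + 7 + 5 + 11 = 23
N̂ = 4055 / 23 ≈ 176.3 → 176

N ≈ 176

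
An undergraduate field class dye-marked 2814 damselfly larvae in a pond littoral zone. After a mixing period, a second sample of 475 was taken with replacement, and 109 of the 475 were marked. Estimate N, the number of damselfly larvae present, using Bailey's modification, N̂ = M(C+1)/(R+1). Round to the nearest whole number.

N ≈ 12,177

N̂ = 2814·(475+1)/(109+1) = 2814·476/110 = 1339464/110 ≈ 12176.9 → 12177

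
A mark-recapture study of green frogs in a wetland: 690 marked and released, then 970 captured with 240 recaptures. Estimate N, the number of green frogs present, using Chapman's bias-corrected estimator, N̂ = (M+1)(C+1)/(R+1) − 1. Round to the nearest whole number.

N ≈ 2783

N̂ = (690+1)(970+1)/(240+1) − 1 = 691·971/241 − 1
= 670961/241 − 1 ≈ 2784.1 − 1 ≈ 2783.1 → 2783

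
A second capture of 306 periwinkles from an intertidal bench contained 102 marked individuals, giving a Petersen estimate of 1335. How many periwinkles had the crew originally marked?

From N = M·C/R: M = N·R / C = 1335·102 / 306 = 136170 / 306 = 445.

M = 445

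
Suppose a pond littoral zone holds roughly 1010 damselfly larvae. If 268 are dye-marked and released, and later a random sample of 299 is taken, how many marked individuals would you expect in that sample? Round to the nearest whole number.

expected recaptures ≈ 79

The marked fraction of the population is 268/1010, so in a sample of 299 expect C·(M/N) marked.
E[R] = 268 × 299 / 1010 = 80132 / 1010 ≈ 79.3 → 79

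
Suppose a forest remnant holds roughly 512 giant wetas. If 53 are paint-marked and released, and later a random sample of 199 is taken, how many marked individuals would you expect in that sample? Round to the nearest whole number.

expected recaptures ≈ 21

The marked fraction of the population is 53/512, so in a sample of 199 expect C·(M/N) marked.
E[R] = 53 × 199 / 512 = 10547 / 512 ≈ 20.6 → 21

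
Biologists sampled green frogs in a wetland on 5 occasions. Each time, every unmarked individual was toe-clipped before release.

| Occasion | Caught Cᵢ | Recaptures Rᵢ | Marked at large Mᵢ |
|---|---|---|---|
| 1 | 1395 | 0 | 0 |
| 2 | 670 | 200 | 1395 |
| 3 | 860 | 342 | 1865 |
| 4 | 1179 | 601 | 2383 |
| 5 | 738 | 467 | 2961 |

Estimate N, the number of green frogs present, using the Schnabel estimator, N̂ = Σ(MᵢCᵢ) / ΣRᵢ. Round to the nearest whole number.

N ≈ 4679

Σ MᵢCᵢ = 0·1395 + 1395·670 + 1865·860 + 2383·1179 + 2961·738 = 0 + 934650 + 1603900 + 2809557 + 2185218 = 7533325
Σ Rᵢ = 0 + 200 + 342 + 601 + 467 = 1610
N̂ = 7533325 / 1610 ≈ 4679.1 → 4679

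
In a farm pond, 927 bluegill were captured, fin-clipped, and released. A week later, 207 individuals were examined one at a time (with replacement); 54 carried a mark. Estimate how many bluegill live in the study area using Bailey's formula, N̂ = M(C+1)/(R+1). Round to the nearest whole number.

N ≈ 3506

N̂ = 927·(207+1)/(54+1) = 927·208/55 = 192816/55 ≈ 3505.7 → 3506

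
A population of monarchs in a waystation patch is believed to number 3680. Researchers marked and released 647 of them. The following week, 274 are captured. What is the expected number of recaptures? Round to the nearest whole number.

Expected recaptures E[R] = M·C / N.
E[R] = 647 × 274 / 3680 = 177278 / 3680 ≈ 48.2 → 48

expected recaptures ≈ 48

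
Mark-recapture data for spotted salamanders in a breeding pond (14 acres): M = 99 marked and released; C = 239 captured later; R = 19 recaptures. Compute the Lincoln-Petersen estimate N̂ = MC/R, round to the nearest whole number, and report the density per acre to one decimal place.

density ≈ 88.9 spotted salamanders per acre

N̂ = 99·239/19 = 23661/19 ≈ 1245.3 → 1245
Density = N̂ / area = 1245 / 14 ≈ 88.93 → 88.9 per acre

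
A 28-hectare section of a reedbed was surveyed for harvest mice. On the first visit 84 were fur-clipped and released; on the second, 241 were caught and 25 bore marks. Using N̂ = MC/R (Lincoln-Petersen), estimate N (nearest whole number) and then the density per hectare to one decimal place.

N̂ = 84·241/25 = 20244/25 ≈ 809.8 → 810
Density = N̂ / area = 810 / 28 ≈ 28.93 → 28.9 per hectare

density ≈ 28.9 harvest mice per hectare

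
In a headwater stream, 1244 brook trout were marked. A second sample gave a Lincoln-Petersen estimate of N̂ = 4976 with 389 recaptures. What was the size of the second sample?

From N = M·C/R: C = N·R / M = 4976·389 / 1244 = 1935664 / 1244 = 1556.

C = 1556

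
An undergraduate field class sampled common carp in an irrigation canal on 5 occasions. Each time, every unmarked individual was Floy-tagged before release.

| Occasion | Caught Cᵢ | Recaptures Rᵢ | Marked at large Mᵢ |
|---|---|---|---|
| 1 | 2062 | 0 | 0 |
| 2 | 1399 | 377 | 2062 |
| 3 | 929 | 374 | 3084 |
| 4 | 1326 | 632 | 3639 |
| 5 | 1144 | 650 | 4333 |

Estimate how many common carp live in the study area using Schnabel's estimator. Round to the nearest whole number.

N ≈ 7640

Σ MᵢCᵢ = 0·2062 + 2062·1399 + 3084·929 + 3639·1326 + 4333·1144 = 0 + 2884738 + 2865036 + 4825314 + 4956952 = 15532040
Σ Rᵢ = 0 + 377 + 374 + 632 + 650 = 2033
N̂ = 15532040 / 2033 ≈ 7640.0 → 7640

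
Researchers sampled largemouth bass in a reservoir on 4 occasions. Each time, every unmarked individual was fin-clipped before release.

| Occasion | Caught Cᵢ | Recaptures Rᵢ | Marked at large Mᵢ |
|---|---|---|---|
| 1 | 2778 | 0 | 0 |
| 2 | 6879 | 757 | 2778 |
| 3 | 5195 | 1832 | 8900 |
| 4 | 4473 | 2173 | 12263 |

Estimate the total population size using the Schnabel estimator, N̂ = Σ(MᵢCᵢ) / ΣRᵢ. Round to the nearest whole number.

N ≈ 25,241

Σ MᵢCᵢ = 0·2778 + 2778·6879 + 8900·5195 + 12263·4473 = 0 + 19109862 + 46235500 + 54852399 = 120197761
Σ Rᵢ = 0 + 757 + 1832 + 2173 = 4762
N̂ = 120197761 / 4762 ≈ 25241.0 → 25241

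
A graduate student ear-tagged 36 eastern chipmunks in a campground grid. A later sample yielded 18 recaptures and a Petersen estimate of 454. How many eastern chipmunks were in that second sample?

From N = M·C/R: C = N·R / M = 454·18 / 36 = 8172 / 36 = 227.

C = 227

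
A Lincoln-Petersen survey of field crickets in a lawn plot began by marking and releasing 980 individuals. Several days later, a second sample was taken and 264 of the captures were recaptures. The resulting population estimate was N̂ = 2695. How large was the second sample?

C = 726

From N = M·C/R: C = N·R / M = 2695·264 / 980 = 711480 / 980 = 726.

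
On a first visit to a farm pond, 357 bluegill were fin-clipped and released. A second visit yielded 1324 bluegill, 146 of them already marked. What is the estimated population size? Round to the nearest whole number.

Lincoln-Petersen assumes M/N = R/C, so N = M·C / R.
N = (357 × 1324) / 146 = 472668 / 146 ≈ 3237.45 → 3237

N ≈ 3237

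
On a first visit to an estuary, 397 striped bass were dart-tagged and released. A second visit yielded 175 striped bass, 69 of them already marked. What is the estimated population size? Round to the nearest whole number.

N ≈ 1007

N = (397 × 175) / 69 = 69475 / 69 ≈ 1006.9 → 1007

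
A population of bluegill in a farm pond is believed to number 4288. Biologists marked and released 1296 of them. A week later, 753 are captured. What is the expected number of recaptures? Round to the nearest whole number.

Expected recaptures E[R] = M·C / N.
E[R] = 1296 × 753 / 4288 = 975888 / 4288 ≈ 227.6 → 228

expected recaptures ≈ 228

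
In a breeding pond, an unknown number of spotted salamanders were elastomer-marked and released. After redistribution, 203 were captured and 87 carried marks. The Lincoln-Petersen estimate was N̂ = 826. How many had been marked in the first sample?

From N = M·C/R: M = N·R / C = 826·87 / 203 = 71862 / 203 = 354.

M = 354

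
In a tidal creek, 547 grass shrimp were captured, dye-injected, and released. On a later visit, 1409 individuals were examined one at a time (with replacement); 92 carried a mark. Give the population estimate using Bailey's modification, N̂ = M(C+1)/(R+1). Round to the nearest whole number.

N̂ = 547·(1409+1)/(92+1) = 547·1410/93 = 771270/93 ≈ 8293.2 → 8293

N ≈ 8293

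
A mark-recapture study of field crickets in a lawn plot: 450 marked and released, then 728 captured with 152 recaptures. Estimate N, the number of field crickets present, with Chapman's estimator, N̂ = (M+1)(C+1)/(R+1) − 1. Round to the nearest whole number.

N̂ = (450+1)(728+1)/(152+1) − 1 = 451·729/153 − 1
= 328779/153 − 1 ≈ 2148.9 − 1 ≈ 2147.9 → 2148

N ≈ 2148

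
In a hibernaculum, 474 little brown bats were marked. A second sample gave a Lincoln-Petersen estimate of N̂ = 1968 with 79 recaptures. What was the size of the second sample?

C = 328

From N = M·C/R: C = N·R / M = 1968·79 / 474 = 155472 / 474 = 328.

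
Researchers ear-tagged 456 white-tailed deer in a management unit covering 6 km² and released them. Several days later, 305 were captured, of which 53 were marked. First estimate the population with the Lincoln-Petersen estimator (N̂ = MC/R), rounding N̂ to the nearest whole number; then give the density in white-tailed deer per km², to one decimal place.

N̂ = 456·305/53 = 139080/53 ≈ 2624.2 → 2624
Density = N̂ / area = 2624 / 6 ≈ 437.33 → 437.3 per km²

density ≈ 437.3 white-tailed deer per km²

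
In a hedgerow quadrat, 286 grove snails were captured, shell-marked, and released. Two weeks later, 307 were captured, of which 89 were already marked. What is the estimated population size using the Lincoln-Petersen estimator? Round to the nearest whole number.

N = (286 × 307) / 89 = 87802 / 89 ≈ 986.5 → 987

N ≈ 987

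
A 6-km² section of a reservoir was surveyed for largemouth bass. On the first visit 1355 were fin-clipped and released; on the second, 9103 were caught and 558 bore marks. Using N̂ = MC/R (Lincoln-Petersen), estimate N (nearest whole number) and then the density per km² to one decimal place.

density ≈ 3684.2 largemouth bass per km²

N̂ = 1355·9103/558 = 12334565/558 ≈ 22105.0 → 22105
Density = N̂ / area = 22105 / 6 ≈ 3684.17 → 3684.2 per km²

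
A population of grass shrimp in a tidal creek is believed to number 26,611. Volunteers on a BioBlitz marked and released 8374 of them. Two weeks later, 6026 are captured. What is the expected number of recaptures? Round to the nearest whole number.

The marked fraction of the population is 8374/26611, so in a sample of 6026 expect C·(M/N) marked.
E[R] = 8374 × 6026 / 26611 = 50461724 / 26611 ≈ 1896.3 → 1896

expected recaptures ≈ 1896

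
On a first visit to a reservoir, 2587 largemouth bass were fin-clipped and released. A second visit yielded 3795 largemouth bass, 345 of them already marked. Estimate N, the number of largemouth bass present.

N = 28,457

The marked fraction in the recapture sample should equal the marked fraction in the population: 345/3795 = 2587/N.
N = (2587 × 3795) / 345 = 9817665 / 345 = 28457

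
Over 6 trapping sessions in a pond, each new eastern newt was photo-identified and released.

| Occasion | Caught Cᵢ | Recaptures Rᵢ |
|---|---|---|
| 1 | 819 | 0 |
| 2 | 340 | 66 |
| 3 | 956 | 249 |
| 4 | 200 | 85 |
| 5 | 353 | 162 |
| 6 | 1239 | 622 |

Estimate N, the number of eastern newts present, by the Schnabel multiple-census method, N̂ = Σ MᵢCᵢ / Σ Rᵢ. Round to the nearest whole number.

Marked at large before each occasion: Mᵢ = Σⱼ<ᵢ (Cⱼ − Rⱼ) → M1=0, M2=819, M3=1093, M4=1800, M5=1915, M6=2106
Σ MᵢCᵢ = 0·819 + 819·340 + 1093·956 + 1800·200 + 1915·353 + 2106·1239 = 0 + 278460 + 1044908 + 360000 + 675995 + 2609334 = 4968697
Σ Rᵢ = 0 + 66 + 249 + 85 + 162 + 622 = 1184
N̂ = 4968697 / 1184 ≈ 4196.5 → 4197

N ≈ 4197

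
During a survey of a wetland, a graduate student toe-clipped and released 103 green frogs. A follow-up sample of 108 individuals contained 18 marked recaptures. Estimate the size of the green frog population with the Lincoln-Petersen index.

The marked fraction in the recapture sample should equal the marked fraction in the population: 18/108 = 103/N.
N = (103 × 108) / 18 = 11124 / 18 = 618

N = 618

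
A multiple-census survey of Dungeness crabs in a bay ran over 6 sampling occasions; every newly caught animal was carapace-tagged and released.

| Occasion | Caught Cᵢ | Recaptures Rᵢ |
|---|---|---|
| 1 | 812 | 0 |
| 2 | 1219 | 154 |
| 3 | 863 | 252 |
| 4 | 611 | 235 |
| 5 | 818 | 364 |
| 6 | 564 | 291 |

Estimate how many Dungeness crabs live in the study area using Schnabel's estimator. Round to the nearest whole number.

Marked at large before each occasion: Mᵢ = Σⱼ<ᵢ (Cⱼ − Rⱼ) → M1=0, M2=812, M3=1877, M4=2488, M5=2864, M6=3318
Σ MᵢCᵢ = 0·812 + 812·1219 + 1877·863 + 2488·611 + 2864·818 + 3318·564 = 0 + 989828 + 1619851 + 1520168 + 2342752 + 1871352 = 8343951
Σ Rᵢ = 0 + 154 + 252 + 235 + 364 + 291 = 1296
N̂ = 8343951 / 1296 ≈ 6438.2 → 6438

N ≈ 6438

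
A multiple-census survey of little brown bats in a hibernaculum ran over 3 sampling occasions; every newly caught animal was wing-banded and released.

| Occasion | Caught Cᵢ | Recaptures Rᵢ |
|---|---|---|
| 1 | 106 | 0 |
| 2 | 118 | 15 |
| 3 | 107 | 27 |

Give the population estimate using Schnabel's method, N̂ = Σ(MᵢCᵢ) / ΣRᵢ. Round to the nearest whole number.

N ≈ 830

Marked at large before each occasion: Mᵢ = Σⱼ<ᵢ (Cⱼ − Rⱼ) → M1=0, M2=106, M3=209
Σ MᵢCᵢ = 0·106 + 106·118 + 209·107 = 0 + 12508 + 22363 = 34871
Σ Rᵢ = 0 + 15 + 27 = 42
N̂ = 34871 / 42 ≈ 830.3 → 830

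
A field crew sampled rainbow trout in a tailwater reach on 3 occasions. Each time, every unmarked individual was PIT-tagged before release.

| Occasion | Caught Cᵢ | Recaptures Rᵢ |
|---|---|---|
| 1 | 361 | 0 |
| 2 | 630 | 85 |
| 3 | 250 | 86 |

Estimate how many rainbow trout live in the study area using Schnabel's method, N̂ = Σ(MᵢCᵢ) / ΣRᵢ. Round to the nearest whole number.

N ≈ 2655

Marked at large before each occasion: Mᵢ = Σⱼ<ᵢ (Cⱼ − Rⱼ) → M1=0, M2=361, M3=906
Σ MᵢCᵢ = 0·361 + 361·630 + 906·250 = 0 + 227430 + 226500 = 453930
Σ Rᵢ = 0 + 85 + 86 = 171
N̂ = 453930 / 171 ≈ 2654.6 → 2655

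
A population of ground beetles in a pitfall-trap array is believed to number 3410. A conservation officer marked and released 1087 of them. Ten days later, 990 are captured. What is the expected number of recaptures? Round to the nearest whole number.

The marked fraction of the population is 1087/3410, so in a sample of 990 expect C·(M/N) marked.
E[R] = 1087 × 990 / 3410 = 1076130 / 3410 ≈ 315.6 → 316

expected recaptures ≈ 316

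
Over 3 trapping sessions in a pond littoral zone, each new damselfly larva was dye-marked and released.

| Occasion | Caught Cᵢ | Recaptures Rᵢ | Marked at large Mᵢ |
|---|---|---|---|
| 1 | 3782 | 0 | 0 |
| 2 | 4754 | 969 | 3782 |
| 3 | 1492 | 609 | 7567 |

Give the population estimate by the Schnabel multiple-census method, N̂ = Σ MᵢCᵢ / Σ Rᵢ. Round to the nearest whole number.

N ≈ 18,549

Σ MᵢCᵢ = 0·3782 + 3782·4754 + 7567·1492 = 0 + 17979628 + 11289964 = 29269592
Σ Rᵢ = 0 + 969 + 609 = 1578
N̂ = 29269592 / 1578 ≈ 18548.5 → 18549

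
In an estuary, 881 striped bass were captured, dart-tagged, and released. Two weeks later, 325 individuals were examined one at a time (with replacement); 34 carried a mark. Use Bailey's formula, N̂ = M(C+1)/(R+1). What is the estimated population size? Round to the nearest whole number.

N ≈ 8206

N̂ = 881·(325+1)/(34+1) = 881·326/35 = 287206/35 ≈ 8205.9 → 8206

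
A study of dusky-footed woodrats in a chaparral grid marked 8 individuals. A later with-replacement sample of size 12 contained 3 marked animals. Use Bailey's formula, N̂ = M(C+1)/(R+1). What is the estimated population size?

N̂ = 8·(12+1)/(3+1) = 8·13/4 = 104/4 = 26

N = 26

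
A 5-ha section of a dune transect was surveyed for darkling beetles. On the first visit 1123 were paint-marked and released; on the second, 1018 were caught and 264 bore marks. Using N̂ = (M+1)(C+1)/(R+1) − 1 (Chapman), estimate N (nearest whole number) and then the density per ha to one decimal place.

density ≈ 864.2 darkling beetles per ha

N̂ = 1124·1019/265 − 1 = 1145356/265 − 1 ≈ 4321.1 → 4321
Density = N̂ / area = 4321 / 5 ≈ 864.20 → 864.2 per ha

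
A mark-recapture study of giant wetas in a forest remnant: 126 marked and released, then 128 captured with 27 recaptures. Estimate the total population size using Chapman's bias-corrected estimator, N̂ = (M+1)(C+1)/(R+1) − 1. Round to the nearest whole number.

N̂ = (126+1)(128+1)/(27+1) − 1 = 127·129/28 − 1
= 16383/28 − 1 ≈ 585.1 − 1 ≈ 584.1 → 584

N ≈ 584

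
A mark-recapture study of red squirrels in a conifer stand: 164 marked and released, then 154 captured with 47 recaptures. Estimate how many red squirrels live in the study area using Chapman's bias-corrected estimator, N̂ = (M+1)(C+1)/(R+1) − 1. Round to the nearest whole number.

N̂ = (164+1)(154+1)/(47+1) − 1 = 165·155/48 − 1
= 25575/48 − 1 ≈ 532.8 − 1 ≈ 531.8 → 532

N ≈ 532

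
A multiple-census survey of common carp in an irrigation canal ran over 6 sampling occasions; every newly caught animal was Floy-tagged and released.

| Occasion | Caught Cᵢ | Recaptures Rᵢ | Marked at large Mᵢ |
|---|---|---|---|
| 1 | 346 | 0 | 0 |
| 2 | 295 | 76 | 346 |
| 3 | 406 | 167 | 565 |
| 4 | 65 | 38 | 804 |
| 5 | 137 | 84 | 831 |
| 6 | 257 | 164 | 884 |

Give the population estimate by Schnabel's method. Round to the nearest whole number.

N ≈ 1370

Σ MᵢCᵢ = 0·346 + 346·295 + 565·406 + 804·65 + 831·137 + 884·257 = 0 + 102070 + 229390 + 52260 + 113847 + 227188 = 724755
Σ Rᵢ = 0 + 76 + 167 + 38 + 84 + 164 = 529
N̂ = 724755 / 529 ≈ 1370.0 → 1370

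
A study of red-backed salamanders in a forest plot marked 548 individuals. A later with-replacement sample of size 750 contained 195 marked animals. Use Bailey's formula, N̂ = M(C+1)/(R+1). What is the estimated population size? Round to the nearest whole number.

N̂ = 548·(750+1)/(195+1) = 548·751/196 = 411548/196 ≈ 2099.7 → 2100

N ≈ 2100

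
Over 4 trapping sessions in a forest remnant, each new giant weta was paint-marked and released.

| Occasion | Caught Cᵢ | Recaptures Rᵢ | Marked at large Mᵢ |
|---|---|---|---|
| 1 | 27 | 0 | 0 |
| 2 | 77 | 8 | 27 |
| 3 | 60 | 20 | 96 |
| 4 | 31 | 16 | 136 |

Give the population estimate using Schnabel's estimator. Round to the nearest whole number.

Σ MᵢCᵢ = 0·27 + 27·77 + 96·60 + 136·31 = 0 + 2079 + 5760 + 4216 = 12055
Σ Rᵢ = 0 + 8 + 20 + 16 = 44
N̂ = 12055 / 44 ≈ 274.0 → 274

N ≈ 274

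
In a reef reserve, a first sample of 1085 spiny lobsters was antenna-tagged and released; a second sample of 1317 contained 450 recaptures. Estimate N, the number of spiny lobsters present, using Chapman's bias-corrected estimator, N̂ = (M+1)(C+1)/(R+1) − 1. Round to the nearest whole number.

N ≈ 3173

N̂ = (1085+1)(1317+1)/(450+1) − 1 = 1086·1318/451 − 1
= 1431348/451 − 1 ≈ 3173.7 − 1 ≈ 3172.7 → 3173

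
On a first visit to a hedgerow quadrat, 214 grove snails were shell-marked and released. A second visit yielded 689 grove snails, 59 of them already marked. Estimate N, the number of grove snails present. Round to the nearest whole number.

Lincoln-Petersen assumes M/N = R/C, so N = M·C / R.
N = (214 × 689) / 59 = 147446 / 59 ≈ 2499.1 → 2499

N ≈ 2499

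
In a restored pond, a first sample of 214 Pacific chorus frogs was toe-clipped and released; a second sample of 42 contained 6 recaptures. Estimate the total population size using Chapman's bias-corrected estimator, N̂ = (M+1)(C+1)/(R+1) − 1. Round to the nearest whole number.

N̂ = (214+1)(42+1)/(6+1) − 1 = 215·43/7 − 1
= 9245/7 − 1 ≈ 1320.7 − 1 ≈ 1319.7 → 1320

N ≈ 1320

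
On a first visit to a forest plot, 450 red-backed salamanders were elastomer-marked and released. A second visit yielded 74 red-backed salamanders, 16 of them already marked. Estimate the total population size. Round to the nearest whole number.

N ≈ 2081

The marked fraction in the recapture sample should equal the marked fraction in the population: 16/74 = 450/N.
N = (450 × 74) / 16 = 33300 / 16 ≈ 2081.2 → 2081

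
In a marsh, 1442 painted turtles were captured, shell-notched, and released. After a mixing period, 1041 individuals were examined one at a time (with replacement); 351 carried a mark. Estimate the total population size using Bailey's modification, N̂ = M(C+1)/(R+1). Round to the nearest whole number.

N ≈ 4269

N̂ = 1442·(1041+1)/(351+1) = 1442·1042/352 = 1502564/352 ≈ 4268.6 → 4269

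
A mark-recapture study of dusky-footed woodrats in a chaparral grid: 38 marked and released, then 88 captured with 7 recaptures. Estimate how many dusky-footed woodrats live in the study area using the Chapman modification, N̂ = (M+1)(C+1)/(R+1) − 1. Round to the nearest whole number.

N̂ = (38+1)(88+1)/(7+1) − 1 = 39·89/8 − 1
= 3471/8 − 1 ≈ 433.9 − 1 ≈ 432.9 → 433

N ≈ 433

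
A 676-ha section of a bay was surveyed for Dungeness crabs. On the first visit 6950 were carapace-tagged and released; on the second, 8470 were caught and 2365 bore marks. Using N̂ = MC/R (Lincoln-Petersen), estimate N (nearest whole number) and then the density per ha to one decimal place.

N̂ = 6950·8470/2365 = 58866500/2365 ≈ 24890.7 → 24891
Density = N̂ / area = 24891 / 676 ≈ 36.82 → 36.8 per ha

density ≈ 36.8 Dungeness crabs per ha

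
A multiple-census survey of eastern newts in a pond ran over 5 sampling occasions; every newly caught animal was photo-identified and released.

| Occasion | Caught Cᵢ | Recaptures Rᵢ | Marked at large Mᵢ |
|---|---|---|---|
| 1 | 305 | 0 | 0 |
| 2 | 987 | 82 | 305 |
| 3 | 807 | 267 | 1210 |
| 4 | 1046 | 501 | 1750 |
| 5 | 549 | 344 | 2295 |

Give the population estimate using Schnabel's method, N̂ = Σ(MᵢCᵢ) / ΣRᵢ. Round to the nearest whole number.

N ≈ 3658

Σ MᵢCᵢ = 0·305 + 305·987 + 1210·807 + 1750·1046 + 2295·549 = 0 + 301035 + 976470 + 1830500 + 1259955 = 4367960
Σ Rᵢ = 0 + 82 + 267 + 501 + 344 = 1194
N̂ = 4367960 / 1194 ≈ 3658.3 → 3658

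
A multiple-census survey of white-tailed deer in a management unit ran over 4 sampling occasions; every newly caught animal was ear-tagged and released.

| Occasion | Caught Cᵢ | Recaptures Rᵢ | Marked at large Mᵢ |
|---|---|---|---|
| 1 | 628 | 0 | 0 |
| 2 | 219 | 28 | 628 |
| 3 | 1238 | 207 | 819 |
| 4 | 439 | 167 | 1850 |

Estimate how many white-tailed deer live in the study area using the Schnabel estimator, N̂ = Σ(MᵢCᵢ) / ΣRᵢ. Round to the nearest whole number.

N ≈ 4885

Σ MᵢCᵢ = 0·628 + 628·219 + 819·1238 + 1850·439 = 0 + 137532 + 1013922 + 812150 = 1963604
Σ Rᵢ = 0 + 28 + 207 + 167 = 402
N̂ = 1963604 / 402 ≈ 4884.6 → 4885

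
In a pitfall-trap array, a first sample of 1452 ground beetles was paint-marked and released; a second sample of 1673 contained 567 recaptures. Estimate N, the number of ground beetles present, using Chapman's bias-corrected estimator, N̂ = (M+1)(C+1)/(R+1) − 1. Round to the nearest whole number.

N̂ = (1452+1)(1673+1)/(567+1) − 1 = 1453·1674/568 − 1
= 2432322/568 − 1 ≈ 4282.3 − 1 ≈ 4281.3 → 4281

N ≈ 4281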